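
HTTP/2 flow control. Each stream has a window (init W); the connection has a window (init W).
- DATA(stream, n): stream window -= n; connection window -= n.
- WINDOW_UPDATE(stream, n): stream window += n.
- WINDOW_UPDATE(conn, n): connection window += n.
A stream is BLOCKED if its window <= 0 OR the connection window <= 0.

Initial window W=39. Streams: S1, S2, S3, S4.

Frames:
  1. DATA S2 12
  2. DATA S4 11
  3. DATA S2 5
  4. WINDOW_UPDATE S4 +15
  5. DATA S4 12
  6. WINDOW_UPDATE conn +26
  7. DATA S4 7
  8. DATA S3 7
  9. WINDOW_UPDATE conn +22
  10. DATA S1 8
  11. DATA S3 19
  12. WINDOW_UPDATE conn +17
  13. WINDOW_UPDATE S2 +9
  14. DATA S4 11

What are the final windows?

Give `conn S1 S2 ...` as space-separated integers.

Answer: 12 31 31 13 13

Derivation:
Op 1: conn=27 S1=39 S2=27 S3=39 S4=39 blocked=[]
Op 2: conn=16 S1=39 S2=27 S3=39 S4=28 blocked=[]
Op 3: conn=11 S1=39 S2=22 S3=39 S4=28 blocked=[]
Op 4: conn=11 S1=39 S2=22 S3=39 S4=43 blocked=[]
Op 5: conn=-1 S1=39 S2=22 S3=39 S4=31 blocked=[1, 2, 3, 4]
Op 6: conn=25 S1=39 S2=22 S3=39 S4=31 blocked=[]
Op 7: conn=18 S1=39 S2=22 S3=39 S4=24 blocked=[]
Op 8: conn=11 S1=39 S2=22 S3=32 S4=24 blocked=[]
Op 9: conn=33 S1=39 S2=22 S3=32 S4=24 blocked=[]
Op 10: conn=25 S1=31 S2=22 S3=32 S4=24 blocked=[]
Op 11: conn=6 S1=31 S2=22 S3=13 S4=24 blocked=[]
Op 12: conn=23 S1=31 S2=22 S3=13 S4=24 blocked=[]
Op 13: conn=23 S1=31 S2=31 S3=13 S4=24 blocked=[]
Op 14: conn=12 S1=31 S2=31 S3=13 S4=13 blocked=[]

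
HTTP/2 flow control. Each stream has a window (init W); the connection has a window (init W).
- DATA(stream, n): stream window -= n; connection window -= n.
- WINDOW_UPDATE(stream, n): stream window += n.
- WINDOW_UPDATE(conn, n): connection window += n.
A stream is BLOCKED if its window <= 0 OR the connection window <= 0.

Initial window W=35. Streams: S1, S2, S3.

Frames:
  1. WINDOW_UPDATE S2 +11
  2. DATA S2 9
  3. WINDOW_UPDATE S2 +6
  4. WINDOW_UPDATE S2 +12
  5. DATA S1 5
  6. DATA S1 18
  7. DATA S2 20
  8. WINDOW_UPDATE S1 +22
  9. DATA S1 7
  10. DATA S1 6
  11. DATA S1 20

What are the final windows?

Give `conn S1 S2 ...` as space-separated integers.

Op 1: conn=35 S1=35 S2=46 S3=35 blocked=[]
Op 2: conn=26 S1=35 S2=37 S3=35 blocked=[]
Op 3: conn=26 S1=35 S2=43 S3=35 blocked=[]
Op 4: conn=26 S1=35 S2=55 S3=35 blocked=[]
Op 5: conn=21 S1=30 S2=55 S3=35 blocked=[]
Op 6: conn=3 S1=12 S2=55 S3=35 blocked=[]
Op 7: conn=-17 S1=12 S2=35 S3=35 blocked=[1, 2, 3]
Op 8: conn=-17 S1=34 S2=35 S3=35 blocked=[1, 2, 3]
Op 9: conn=-24 S1=27 S2=35 S3=35 blocked=[1, 2, 3]
Op 10: conn=-30 S1=21 S2=35 S3=35 blocked=[1, 2, 3]
Op 11: conn=-50 S1=1 S2=35 S3=35 blocked=[1, 2, 3]

Answer: -50 1 35 35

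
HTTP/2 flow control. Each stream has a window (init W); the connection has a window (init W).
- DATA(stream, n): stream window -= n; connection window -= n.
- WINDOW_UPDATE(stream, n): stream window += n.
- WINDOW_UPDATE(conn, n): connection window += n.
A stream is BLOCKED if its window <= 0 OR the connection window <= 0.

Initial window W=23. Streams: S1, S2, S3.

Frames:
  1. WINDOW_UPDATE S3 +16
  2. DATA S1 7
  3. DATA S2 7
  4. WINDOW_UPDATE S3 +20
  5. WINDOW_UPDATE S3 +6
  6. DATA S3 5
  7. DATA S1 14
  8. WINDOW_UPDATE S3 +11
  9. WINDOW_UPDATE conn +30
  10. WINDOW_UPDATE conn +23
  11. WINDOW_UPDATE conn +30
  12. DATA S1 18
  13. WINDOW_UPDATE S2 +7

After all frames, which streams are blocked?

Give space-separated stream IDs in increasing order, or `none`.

Op 1: conn=23 S1=23 S2=23 S3=39 blocked=[]
Op 2: conn=16 S1=16 S2=23 S3=39 blocked=[]
Op 3: conn=9 S1=16 S2=16 S3=39 blocked=[]
Op 4: conn=9 S1=16 S2=16 S3=59 blocked=[]
Op 5: conn=9 S1=16 S2=16 S3=65 blocked=[]
Op 6: conn=4 S1=16 S2=16 S3=60 blocked=[]
Op 7: conn=-10 S1=2 S2=16 S3=60 blocked=[1, 2, 3]
Op 8: conn=-10 S1=2 S2=16 S3=71 blocked=[1, 2, 3]
Op 9: conn=20 S1=2 S2=16 S3=71 blocked=[]
Op 10: conn=43 S1=2 S2=16 S3=71 blocked=[]
Op 11: conn=73 S1=2 S2=16 S3=71 blocked=[]
Op 12: conn=55 S1=-16 S2=16 S3=71 blocked=[1]
Op 13: conn=55 S1=-16 S2=23 S3=71 blocked=[1]

Answer: S1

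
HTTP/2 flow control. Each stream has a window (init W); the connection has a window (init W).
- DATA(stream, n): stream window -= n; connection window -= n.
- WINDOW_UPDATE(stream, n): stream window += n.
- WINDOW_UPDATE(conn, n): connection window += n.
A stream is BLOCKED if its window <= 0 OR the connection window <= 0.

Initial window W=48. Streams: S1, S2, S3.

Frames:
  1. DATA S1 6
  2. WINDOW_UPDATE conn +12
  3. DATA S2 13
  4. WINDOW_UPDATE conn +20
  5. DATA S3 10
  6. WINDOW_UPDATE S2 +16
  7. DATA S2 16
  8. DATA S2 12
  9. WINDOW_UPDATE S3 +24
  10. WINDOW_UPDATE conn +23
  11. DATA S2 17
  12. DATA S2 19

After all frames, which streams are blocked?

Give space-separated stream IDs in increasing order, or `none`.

Op 1: conn=42 S1=42 S2=48 S3=48 blocked=[]
Op 2: conn=54 S1=42 S2=48 S3=48 blocked=[]
Op 3: conn=41 S1=42 S2=35 S3=48 blocked=[]
Op 4: conn=61 S1=42 S2=35 S3=48 blocked=[]
Op 5: conn=51 S1=42 S2=35 S3=38 blocked=[]
Op 6: conn=51 S1=42 S2=51 S3=38 blocked=[]
Op 7: conn=35 S1=42 S2=35 S3=38 blocked=[]
Op 8: conn=23 S1=42 S2=23 S3=38 blocked=[]
Op 9: conn=23 S1=42 S2=23 S3=62 blocked=[]
Op 10: conn=46 S1=42 S2=23 S3=62 blocked=[]
Op 11: conn=29 S1=42 S2=6 S3=62 blocked=[]
Op 12: conn=10 S1=42 S2=-13 S3=62 blocked=[2]

Answer: S2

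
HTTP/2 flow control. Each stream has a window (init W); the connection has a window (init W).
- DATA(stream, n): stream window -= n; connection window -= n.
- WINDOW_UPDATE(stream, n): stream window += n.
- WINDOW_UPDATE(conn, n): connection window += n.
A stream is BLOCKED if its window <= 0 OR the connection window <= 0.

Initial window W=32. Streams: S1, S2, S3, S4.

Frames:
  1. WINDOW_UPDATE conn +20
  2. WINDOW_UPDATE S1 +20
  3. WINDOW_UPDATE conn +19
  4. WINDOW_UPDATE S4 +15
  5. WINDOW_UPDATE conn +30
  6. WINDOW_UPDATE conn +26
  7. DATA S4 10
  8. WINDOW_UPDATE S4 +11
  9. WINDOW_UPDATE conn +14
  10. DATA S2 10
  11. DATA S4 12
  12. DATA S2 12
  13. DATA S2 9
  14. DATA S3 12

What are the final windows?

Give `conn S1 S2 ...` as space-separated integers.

Op 1: conn=52 S1=32 S2=32 S3=32 S4=32 blocked=[]
Op 2: conn=52 S1=52 S2=32 S3=32 S4=32 blocked=[]
Op 3: conn=71 S1=52 S2=32 S3=32 S4=32 blocked=[]
Op 4: conn=71 S1=52 S2=32 S3=32 S4=47 blocked=[]
Op 5: conn=101 S1=52 S2=32 S3=32 S4=47 blocked=[]
Op 6: conn=127 S1=52 S2=32 S3=32 S4=47 blocked=[]
Op 7: conn=117 S1=52 S2=32 S3=32 S4=37 blocked=[]
Op 8: conn=117 S1=52 S2=32 S3=32 S4=48 blocked=[]
Op 9: conn=131 S1=52 S2=32 S3=32 S4=48 blocked=[]
Op 10: conn=121 S1=52 S2=22 S3=32 S4=48 blocked=[]
Op 11: conn=109 S1=52 S2=22 S3=32 S4=36 blocked=[]
Op 12: conn=97 S1=52 S2=10 S3=32 S4=36 blocked=[]
Op 13: conn=88 S1=52 S2=1 S3=32 S4=36 blocked=[]
Op 14: conn=76 S1=52 S2=1 S3=20 S4=36 blocked=[]

Answer: 76 52 1 20 36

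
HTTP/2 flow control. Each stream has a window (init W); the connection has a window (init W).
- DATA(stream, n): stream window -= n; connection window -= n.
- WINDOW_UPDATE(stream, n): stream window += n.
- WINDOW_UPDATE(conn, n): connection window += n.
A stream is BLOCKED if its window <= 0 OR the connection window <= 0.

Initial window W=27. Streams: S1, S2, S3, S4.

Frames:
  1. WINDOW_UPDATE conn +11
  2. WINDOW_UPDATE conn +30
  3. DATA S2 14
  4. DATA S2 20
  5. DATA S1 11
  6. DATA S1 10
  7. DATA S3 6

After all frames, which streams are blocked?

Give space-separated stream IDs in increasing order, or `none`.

Op 1: conn=38 S1=27 S2=27 S3=27 S4=27 blocked=[]
Op 2: conn=68 S1=27 S2=27 S3=27 S4=27 blocked=[]
Op 3: conn=54 S1=27 S2=13 S3=27 S4=27 blocked=[]
Op 4: conn=34 S1=27 S2=-7 S3=27 S4=27 blocked=[2]
Op 5: conn=23 S1=16 S2=-7 S3=27 S4=27 blocked=[2]
Op 6: conn=13 S1=6 S2=-7 S3=27 S4=27 blocked=[2]
Op 7: conn=7 S1=6 S2=-7 S3=21 S4=27 blocked=[2]

Answer: S2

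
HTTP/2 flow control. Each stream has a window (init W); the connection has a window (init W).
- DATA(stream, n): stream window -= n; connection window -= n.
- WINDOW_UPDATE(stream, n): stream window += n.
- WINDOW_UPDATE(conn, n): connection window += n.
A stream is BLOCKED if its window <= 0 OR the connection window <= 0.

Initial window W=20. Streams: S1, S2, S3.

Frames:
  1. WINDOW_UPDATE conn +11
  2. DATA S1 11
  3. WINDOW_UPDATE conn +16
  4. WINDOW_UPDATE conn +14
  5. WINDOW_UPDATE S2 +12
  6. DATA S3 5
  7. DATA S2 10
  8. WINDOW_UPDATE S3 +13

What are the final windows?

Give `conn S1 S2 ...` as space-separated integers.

Answer: 35 9 22 28

Derivation:
Op 1: conn=31 S1=20 S2=20 S3=20 blocked=[]
Op 2: conn=20 S1=9 S2=20 S3=20 blocked=[]
Op 3: conn=36 S1=9 S2=20 S3=20 blocked=[]
Op 4: conn=50 S1=9 S2=20 S3=20 blocked=[]
Op 5: conn=50 S1=9 S2=32 S3=20 blocked=[]
Op 6: conn=45 S1=9 S2=32 S3=15 blocked=[]
Op 7: conn=35 S1=9 S2=22 S3=15 blocked=[]
Op 8: conn=35 S1=9 S2=22 S3=28 blocked=[]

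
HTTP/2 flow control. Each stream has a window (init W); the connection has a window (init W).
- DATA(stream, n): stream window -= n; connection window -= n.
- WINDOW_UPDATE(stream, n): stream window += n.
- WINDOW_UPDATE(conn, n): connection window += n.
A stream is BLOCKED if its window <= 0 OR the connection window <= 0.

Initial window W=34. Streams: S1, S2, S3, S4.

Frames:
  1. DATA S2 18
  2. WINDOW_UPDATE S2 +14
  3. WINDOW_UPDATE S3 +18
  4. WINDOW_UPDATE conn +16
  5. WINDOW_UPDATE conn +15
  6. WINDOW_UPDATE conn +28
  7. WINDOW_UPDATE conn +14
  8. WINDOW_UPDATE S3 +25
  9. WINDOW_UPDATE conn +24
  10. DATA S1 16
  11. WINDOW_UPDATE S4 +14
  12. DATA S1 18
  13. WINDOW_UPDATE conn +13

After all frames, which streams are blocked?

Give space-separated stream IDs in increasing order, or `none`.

Op 1: conn=16 S1=34 S2=16 S3=34 S4=34 blocked=[]
Op 2: conn=16 S1=34 S2=30 S3=34 S4=34 blocked=[]
Op 3: conn=16 S1=34 S2=30 S3=52 S4=34 blocked=[]
Op 4: conn=32 S1=34 S2=30 S3=52 S4=34 blocked=[]
Op 5: conn=47 S1=34 S2=30 S3=52 S4=34 blocked=[]
Op 6: conn=75 S1=34 S2=30 S3=52 S4=34 blocked=[]
Op 7: conn=89 S1=34 S2=30 S3=52 S4=34 blocked=[]
Op 8: conn=89 S1=34 S2=30 S3=77 S4=34 blocked=[]
Op 9: conn=113 S1=34 S2=30 S3=77 S4=34 blocked=[]
Op 10: conn=97 S1=18 S2=30 S3=77 S4=34 blocked=[]
Op 11: conn=97 S1=18 S2=30 S3=77 S4=48 blocked=[]
Op 12: conn=79 S1=0 S2=30 S3=77 S4=48 blocked=[1]
Op 13: conn=92 S1=0 S2=30 S3=77 S4=48 blocked=[1]

Answer: S1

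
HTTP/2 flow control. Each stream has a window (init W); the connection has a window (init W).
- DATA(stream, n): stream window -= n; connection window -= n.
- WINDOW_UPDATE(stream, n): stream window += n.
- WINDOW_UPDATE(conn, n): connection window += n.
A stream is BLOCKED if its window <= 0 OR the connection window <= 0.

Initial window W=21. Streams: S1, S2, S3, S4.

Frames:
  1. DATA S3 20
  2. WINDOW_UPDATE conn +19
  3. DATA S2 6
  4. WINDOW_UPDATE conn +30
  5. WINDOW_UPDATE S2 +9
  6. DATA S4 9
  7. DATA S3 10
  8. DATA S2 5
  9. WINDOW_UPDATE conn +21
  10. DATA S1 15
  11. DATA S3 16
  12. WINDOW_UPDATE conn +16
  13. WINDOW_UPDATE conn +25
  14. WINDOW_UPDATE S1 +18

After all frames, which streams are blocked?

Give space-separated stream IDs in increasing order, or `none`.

Op 1: conn=1 S1=21 S2=21 S3=1 S4=21 blocked=[]
Op 2: conn=20 S1=21 S2=21 S3=1 S4=21 blocked=[]
Op 3: conn=14 S1=21 S2=15 S3=1 S4=21 blocked=[]
Op 4: conn=44 S1=21 S2=15 S3=1 S4=21 blocked=[]
Op 5: conn=44 S1=21 S2=24 S3=1 S4=21 blocked=[]
Op 6: conn=35 S1=21 S2=24 S3=1 S4=12 blocked=[]
Op 7: conn=25 S1=21 S2=24 S3=-9 S4=12 blocked=[3]
Op 8: conn=20 S1=21 S2=19 S3=-9 S4=12 blocked=[3]
Op 9: conn=41 S1=21 S2=19 S3=-9 S4=12 blocked=[3]
Op 10: conn=26 S1=6 S2=19 S3=-9 S4=12 blocked=[3]
Op 11: conn=10 S1=6 S2=19 S3=-25 S4=12 blocked=[3]
Op 12: conn=26 S1=6 S2=19 S3=-25 S4=12 blocked=[3]
Op 13: conn=51 S1=6 S2=19 S3=-25 S4=12 blocked=[3]
Op 14: conn=51 S1=24 S2=19 S3=-25 S4=12 blocked=[3]

Answer: S3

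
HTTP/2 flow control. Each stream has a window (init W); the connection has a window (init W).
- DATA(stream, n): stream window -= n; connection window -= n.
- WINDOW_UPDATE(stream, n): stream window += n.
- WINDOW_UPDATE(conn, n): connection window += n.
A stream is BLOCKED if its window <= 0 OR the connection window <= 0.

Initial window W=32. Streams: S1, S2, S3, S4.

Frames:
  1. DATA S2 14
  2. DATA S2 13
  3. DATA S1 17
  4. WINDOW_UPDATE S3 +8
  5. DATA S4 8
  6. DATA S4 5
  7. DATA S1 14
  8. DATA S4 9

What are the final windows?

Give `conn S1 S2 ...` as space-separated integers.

Answer: -48 1 5 40 10

Derivation:
Op 1: conn=18 S1=32 S2=18 S3=32 S4=32 blocked=[]
Op 2: conn=5 S1=32 S2=5 S3=32 S4=32 blocked=[]
Op 3: conn=-12 S1=15 S2=5 S3=32 S4=32 blocked=[1, 2, 3, 4]
Op 4: conn=-12 S1=15 S2=5 S3=40 S4=32 blocked=[1, 2, 3, 4]
Op 5: conn=-20 S1=15 S2=5 S3=40 S4=24 blocked=[1, 2, 3, 4]
Op 6: conn=-25 S1=15 S2=5 S3=40 S4=19 blocked=[1, 2, 3, 4]
Op 7: conn=-39 S1=1 S2=5 S3=40 S4=19 blocked=[1, 2, 3, 4]
Op 8: conn=-48 S1=1 S2=5 S3=40 S4=10 blocked=[1, 2, 3, 4]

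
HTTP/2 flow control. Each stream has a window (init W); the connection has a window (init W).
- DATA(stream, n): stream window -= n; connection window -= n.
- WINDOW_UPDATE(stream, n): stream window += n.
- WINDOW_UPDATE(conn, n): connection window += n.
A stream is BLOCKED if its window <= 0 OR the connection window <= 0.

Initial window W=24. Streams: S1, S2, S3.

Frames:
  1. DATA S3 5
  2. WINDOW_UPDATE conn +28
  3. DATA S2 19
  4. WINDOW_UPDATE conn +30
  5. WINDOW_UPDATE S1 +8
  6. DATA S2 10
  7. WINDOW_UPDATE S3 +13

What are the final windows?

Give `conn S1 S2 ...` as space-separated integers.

Op 1: conn=19 S1=24 S2=24 S3=19 blocked=[]
Op 2: conn=47 S1=24 S2=24 S3=19 blocked=[]
Op 3: conn=28 S1=24 S2=5 S3=19 blocked=[]
Op 4: conn=58 S1=24 S2=5 S3=19 blocked=[]
Op 5: conn=58 S1=32 S2=5 S3=19 blocked=[]
Op 6: conn=48 S1=32 S2=-5 S3=19 blocked=[2]
Op 7: conn=48 S1=32 S2=-5 S3=32 blocked=[2]

Answer: 48 32 -5 32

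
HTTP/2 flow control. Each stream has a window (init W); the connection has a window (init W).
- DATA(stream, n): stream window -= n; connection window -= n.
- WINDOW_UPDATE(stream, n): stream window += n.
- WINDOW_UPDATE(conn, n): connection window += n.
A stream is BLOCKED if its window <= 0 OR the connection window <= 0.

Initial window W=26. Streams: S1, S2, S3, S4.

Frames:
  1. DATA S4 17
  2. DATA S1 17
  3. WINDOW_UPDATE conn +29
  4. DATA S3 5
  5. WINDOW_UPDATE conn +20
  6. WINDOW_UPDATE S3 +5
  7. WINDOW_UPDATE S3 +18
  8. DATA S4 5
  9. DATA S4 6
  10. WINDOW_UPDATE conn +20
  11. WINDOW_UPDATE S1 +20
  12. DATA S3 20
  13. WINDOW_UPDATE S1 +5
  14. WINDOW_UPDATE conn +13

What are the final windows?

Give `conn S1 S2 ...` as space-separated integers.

Answer: 38 34 26 24 -2

Derivation:
Op 1: conn=9 S1=26 S2=26 S3=26 S4=9 blocked=[]
Op 2: conn=-8 S1=9 S2=26 S3=26 S4=9 blocked=[1, 2, 3, 4]
Op 3: conn=21 S1=9 S2=26 S3=26 S4=9 blocked=[]
Op 4: conn=16 S1=9 S2=26 S3=21 S4=9 blocked=[]
Op 5: conn=36 S1=9 S2=26 S3=21 S4=9 blocked=[]
Op 6: conn=36 S1=9 S2=26 S3=26 S4=9 blocked=[]
Op 7: conn=36 S1=9 S2=26 S3=44 S4=9 blocked=[]
Op 8: conn=31 S1=9 S2=26 S3=44 S4=4 blocked=[]
Op 9: conn=25 S1=9 S2=26 S3=44 S4=-2 blocked=[4]
Op 10: conn=45 S1=9 S2=26 S3=44 S4=-2 blocked=[4]
Op 11: conn=45 S1=29 S2=26 S3=44 S4=-2 blocked=[4]
Op 12: conn=25 S1=29 S2=26 S3=24 S4=-2 blocked=[4]
Op 13: conn=25 S1=34 S2=26 S3=24 S4=-2 blocked=[4]
Op 14: conn=38 S1=34 S2=26 S3=24 S4=-2 blocked=[4]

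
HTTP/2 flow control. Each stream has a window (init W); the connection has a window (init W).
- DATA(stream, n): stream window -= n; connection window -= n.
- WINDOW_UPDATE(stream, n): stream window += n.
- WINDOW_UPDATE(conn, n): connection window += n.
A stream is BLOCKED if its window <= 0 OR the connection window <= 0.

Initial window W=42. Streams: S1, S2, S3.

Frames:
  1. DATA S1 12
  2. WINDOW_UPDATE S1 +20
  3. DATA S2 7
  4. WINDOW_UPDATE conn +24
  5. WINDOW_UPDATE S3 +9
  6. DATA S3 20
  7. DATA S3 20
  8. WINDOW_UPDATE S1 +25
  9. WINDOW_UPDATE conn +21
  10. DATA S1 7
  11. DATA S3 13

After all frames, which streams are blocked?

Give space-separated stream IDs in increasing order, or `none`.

Op 1: conn=30 S1=30 S2=42 S3=42 blocked=[]
Op 2: conn=30 S1=50 S2=42 S3=42 blocked=[]
Op 3: conn=23 S1=50 S2=35 S3=42 blocked=[]
Op 4: conn=47 S1=50 S2=35 S3=42 blocked=[]
Op 5: conn=47 S1=50 S2=35 S3=51 blocked=[]
Op 6: conn=27 S1=50 S2=35 S3=31 blocked=[]
Op 7: conn=7 S1=50 S2=35 S3=11 blocked=[]
Op 8: conn=7 S1=75 S2=35 S3=11 blocked=[]
Op 9: conn=28 S1=75 S2=35 S3=11 blocked=[]
Op 10: conn=21 S1=68 S2=35 S3=11 blocked=[]
Op 11: conn=8 S1=68 S2=35 S3=-2 blocked=[3]

Answer: S3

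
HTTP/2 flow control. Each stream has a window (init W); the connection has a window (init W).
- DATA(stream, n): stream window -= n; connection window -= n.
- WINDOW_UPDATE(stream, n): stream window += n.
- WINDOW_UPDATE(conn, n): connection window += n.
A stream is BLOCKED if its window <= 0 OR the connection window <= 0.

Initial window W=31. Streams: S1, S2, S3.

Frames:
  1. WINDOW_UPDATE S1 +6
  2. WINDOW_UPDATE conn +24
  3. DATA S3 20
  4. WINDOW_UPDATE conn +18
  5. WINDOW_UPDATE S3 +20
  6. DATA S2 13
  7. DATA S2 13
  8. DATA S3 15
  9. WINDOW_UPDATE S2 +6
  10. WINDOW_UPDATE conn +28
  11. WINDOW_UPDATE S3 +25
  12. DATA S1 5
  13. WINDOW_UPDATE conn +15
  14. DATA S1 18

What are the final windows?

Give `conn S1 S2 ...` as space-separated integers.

Op 1: conn=31 S1=37 S2=31 S3=31 blocked=[]
Op 2: conn=55 S1=37 S2=31 S3=31 blocked=[]
Op 3: conn=35 S1=37 S2=31 S3=11 blocked=[]
Op 4: conn=53 S1=37 S2=31 S3=11 blocked=[]
Op 5: conn=53 S1=37 S2=31 S3=31 blocked=[]
Op 6: conn=40 S1=37 S2=18 S3=31 blocked=[]
Op 7: conn=27 S1=37 S2=5 S3=31 blocked=[]
Op 8: conn=12 S1=37 S2=5 S3=16 blocked=[]
Op 9: conn=12 S1=37 S2=11 S3=16 blocked=[]
Op 10: conn=40 S1=37 S2=11 S3=16 blocked=[]
Op 11: conn=40 S1=37 S2=11 S3=41 blocked=[]
Op 12: conn=35 S1=32 S2=11 S3=41 blocked=[]
Op 13: conn=50 S1=32 S2=11 S3=41 blocked=[]
Op 14: conn=32 S1=14 S2=11 S3=41 blocked=[]

Answer: 32 14 11 41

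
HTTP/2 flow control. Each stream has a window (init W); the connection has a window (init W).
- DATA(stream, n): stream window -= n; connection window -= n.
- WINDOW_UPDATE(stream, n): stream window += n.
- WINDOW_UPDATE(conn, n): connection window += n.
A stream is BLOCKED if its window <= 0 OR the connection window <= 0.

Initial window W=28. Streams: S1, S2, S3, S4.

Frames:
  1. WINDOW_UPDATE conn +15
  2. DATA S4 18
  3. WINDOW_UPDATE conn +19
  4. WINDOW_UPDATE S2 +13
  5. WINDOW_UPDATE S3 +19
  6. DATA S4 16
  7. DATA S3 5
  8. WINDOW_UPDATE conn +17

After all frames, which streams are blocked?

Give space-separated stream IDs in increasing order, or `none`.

Op 1: conn=43 S1=28 S2=28 S3=28 S4=28 blocked=[]
Op 2: conn=25 S1=28 S2=28 S3=28 S4=10 blocked=[]
Op 3: conn=44 S1=28 S2=28 S3=28 S4=10 blocked=[]
Op 4: conn=44 S1=28 S2=41 S3=28 S4=10 blocked=[]
Op 5: conn=44 S1=28 S2=41 S3=47 S4=10 blocked=[]
Op 6: conn=28 S1=28 S2=41 S3=47 S4=-6 blocked=[4]
Op 7: conn=23 S1=28 S2=41 S3=42 S4=-6 blocked=[4]
Op 8: conn=40 S1=28 S2=41 S3=42 S4=-6 blocked=[4]

Answer: S4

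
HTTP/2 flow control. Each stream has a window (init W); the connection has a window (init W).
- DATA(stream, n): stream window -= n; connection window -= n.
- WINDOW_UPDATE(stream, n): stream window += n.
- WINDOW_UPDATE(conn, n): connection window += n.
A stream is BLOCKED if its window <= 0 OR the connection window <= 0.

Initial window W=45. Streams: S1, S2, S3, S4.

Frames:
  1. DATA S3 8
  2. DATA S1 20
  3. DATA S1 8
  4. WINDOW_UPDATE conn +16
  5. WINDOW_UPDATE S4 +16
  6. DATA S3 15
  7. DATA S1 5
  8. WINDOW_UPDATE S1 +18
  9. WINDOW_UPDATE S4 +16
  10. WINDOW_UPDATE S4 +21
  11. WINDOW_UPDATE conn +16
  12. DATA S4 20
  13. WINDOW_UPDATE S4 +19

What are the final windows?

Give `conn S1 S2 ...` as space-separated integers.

Op 1: conn=37 S1=45 S2=45 S3=37 S4=45 blocked=[]
Op 2: conn=17 S1=25 S2=45 S3=37 S4=45 blocked=[]
Op 3: conn=9 S1=17 S2=45 S3=37 S4=45 blocked=[]
Op 4: conn=25 S1=17 S2=45 S3=37 S4=45 blocked=[]
Op 5: conn=25 S1=17 S2=45 S3=37 S4=61 blocked=[]
Op 6: conn=10 S1=17 S2=45 S3=22 S4=61 blocked=[]
Op 7: conn=5 S1=12 S2=45 S3=22 S4=61 blocked=[]
Op 8: conn=5 S1=30 S2=45 S3=22 S4=61 blocked=[]
Op 9: conn=5 S1=30 S2=45 S3=22 S4=77 blocked=[]
Op 10: conn=5 S1=30 S2=45 S3=22 S4=98 blocked=[]
Op 11: conn=21 S1=30 S2=45 S3=22 S4=98 blocked=[]
Op 12: conn=1 S1=30 S2=45 S3=22 S4=78 blocked=[]
Op 13: conn=1 S1=30 S2=45 S3=22 S4=97 blocked=[]

Answer: 1 30 45 22 97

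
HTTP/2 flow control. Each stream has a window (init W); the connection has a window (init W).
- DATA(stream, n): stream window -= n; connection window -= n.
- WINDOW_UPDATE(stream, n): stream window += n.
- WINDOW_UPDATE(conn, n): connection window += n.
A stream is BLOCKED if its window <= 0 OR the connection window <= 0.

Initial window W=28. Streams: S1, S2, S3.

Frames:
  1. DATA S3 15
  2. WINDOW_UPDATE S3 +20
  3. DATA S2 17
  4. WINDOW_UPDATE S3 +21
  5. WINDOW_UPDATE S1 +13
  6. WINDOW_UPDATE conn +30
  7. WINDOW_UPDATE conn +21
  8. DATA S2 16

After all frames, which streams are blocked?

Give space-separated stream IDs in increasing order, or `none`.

Answer: S2

Derivation:
Op 1: conn=13 S1=28 S2=28 S3=13 blocked=[]
Op 2: conn=13 S1=28 S2=28 S3=33 blocked=[]
Op 3: conn=-4 S1=28 S2=11 S3=33 blocked=[1, 2, 3]
Op 4: conn=-4 S1=28 S2=11 S3=54 blocked=[1, 2, 3]
Op 5: conn=-4 S1=41 S2=11 S3=54 blocked=[1, 2, 3]
Op 6: conn=26 S1=41 S2=11 S3=54 blocked=[]
Op 7: conn=47 S1=41 S2=11 S3=54 blocked=[]
Op 8: conn=31 S1=41 S2=-5 S3=54 blocked=[2]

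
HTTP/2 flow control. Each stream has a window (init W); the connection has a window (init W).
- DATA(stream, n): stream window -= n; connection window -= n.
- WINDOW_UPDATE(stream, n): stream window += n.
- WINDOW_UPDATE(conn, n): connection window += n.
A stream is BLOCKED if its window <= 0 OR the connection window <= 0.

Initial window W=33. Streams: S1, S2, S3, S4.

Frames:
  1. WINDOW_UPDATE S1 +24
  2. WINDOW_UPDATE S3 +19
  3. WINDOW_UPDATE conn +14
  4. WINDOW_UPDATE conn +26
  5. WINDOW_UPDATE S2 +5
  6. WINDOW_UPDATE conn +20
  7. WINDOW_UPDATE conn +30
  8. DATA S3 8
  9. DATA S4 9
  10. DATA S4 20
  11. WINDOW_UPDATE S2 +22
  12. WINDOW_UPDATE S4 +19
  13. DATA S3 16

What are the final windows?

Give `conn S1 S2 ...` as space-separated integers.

Op 1: conn=33 S1=57 S2=33 S3=33 S4=33 blocked=[]
Op 2: conn=33 S1=57 S2=33 S3=52 S4=33 blocked=[]
Op 3: conn=47 S1=57 S2=33 S3=52 S4=33 blocked=[]
Op 4: conn=73 S1=57 S2=33 S3=52 S4=33 blocked=[]
Op 5: conn=73 S1=57 S2=38 S3=52 S4=33 blocked=[]
Op 6: conn=93 S1=57 S2=38 S3=52 S4=33 blocked=[]
Op 7: conn=123 S1=57 S2=38 S3=52 S4=33 blocked=[]
Op 8: conn=115 S1=57 S2=38 S3=44 S4=33 blocked=[]
Op 9: conn=106 S1=57 S2=38 S3=44 S4=24 blocked=[]
Op 10: conn=86 S1=57 S2=38 S3=44 S4=4 blocked=[]
Op 11: conn=86 S1=57 S2=60 S3=44 S4=4 blocked=[]
Op 12: conn=86 S1=57 S2=60 S3=44 S4=23 blocked=[]
Op 13: conn=70 S1=57 S2=60 S3=28 S4=23 blocked=[]

Answer: 70 57 60 28 23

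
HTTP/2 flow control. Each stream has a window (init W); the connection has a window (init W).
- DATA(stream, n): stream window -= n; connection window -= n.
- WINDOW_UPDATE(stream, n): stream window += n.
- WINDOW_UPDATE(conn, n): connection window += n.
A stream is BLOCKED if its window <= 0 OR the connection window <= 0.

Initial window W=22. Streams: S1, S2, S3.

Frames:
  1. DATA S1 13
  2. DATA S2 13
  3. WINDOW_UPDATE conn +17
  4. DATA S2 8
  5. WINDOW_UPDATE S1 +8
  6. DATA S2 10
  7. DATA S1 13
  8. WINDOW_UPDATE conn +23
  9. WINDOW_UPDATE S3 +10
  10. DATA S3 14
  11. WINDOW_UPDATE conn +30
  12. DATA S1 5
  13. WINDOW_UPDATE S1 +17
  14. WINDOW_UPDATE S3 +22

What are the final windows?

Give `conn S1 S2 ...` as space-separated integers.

Answer: 16 16 -9 40

Derivation:
Op 1: conn=9 S1=9 S2=22 S3=22 blocked=[]
Op 2: conn=-4 S1=9 S2=9 S3=22 blocked=[1, 2, 3]
Op 3: conn=13 S1=9 S2=9 S3=22 blocked=[]
Op 4: conn=5 S1=9 S2=1 S3=22 blocked=[]
Op 5: conn=5 S1=17 S2=1 S3=22 blocked=[]
Op 6: conn=-5 S1=17 S2=-9 S3=22 blocked=[1, 2, 3]
Op 7: conn=-18 S1=4 S2=-9 S3=22 blocked=[1, 2, 3]
Op 8: conn=5 S1=4 S2=-9 S3=22 blocked=[2]
Op 9: conn=5 S1=4 S2=-9 S3=32 blocked=[2]
Op 10: conn=-9 S1=4 S2=-9 S3=18 blocked=[1, 2, 3]
Op 11: conn=21 S1=4 S2=-9 S3=18 blocked=[2]
Op 12: conn=16 S1=-1 S2=-9 S3=18 blocked=[1, 2]
Op 13: conn=16 S1=16 S2=-9 S3=18 blocked=[2]
Op 14: conn=16 S1=16 S2=-9 S3=40 blocked=[2]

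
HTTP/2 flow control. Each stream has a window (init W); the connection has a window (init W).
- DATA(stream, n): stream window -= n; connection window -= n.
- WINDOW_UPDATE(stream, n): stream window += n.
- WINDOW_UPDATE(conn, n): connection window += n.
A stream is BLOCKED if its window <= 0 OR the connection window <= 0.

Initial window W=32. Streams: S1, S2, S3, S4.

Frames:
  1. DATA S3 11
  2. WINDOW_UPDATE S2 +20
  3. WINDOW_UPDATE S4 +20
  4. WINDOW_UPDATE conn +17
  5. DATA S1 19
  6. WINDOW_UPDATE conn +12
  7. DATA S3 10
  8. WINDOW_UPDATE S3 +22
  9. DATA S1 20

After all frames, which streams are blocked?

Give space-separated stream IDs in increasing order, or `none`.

Answer: S1

Derivation:
Op 1: conn=21 S1=32 S2=32 S3=21 S4=32 blocked=[]
Op 2: conn=21 S1=32 S2=52 S3=21 S4=32 blocked=[]
Op 3: conn=21 S1=32 S2=52 S3=21 S4=52 blocked=[]
Op 4: conn=38 S1=32 S2=52 S3=21 S4=52 blocked=[]
Op 5: conn=19 S1=13 S2=52 S3=21 S4=52 blocked=[]
Op 6: conn=31 S1=13 S2=52 S3=21 S4=52 blocked=[]
Op 7: conn=21 S1=13 S2=52 S3=11 S4=52 blocked=[]
Op 8: conn=21 S1=13 S2=52 S3=33 S4=52 blocked=[]
Op 9: conn=1 S1=-7 S2=52 S3=33 S4=52 blocked=[1]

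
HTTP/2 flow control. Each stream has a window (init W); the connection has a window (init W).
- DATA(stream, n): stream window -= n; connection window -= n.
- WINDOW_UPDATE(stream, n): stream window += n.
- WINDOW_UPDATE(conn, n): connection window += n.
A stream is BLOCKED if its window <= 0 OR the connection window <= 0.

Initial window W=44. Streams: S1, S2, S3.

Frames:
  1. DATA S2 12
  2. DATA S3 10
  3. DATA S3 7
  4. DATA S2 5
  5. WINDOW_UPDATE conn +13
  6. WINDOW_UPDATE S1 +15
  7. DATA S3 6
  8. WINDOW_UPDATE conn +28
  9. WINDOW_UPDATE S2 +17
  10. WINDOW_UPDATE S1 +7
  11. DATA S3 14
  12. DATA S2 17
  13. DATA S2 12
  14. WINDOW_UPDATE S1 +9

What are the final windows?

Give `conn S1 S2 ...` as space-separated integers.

Op 1: conn=32 S1=44 S2=32 S3=44 blocked=[]
Op 2: conn=22 S1=44 S2=32 S3=34 blocked=[]
Op 3: conn=15 S1=44 S2=32 S3=27 blocked=[]
Op 4: conn=10 S1=44 S2=27 S3=27 blocked=[]
Op 5: conn=23 S1=44 S2=27 S3=27 blocked=[]
Op 6: conn=23 S1=59 S2=27 S3=27 blocked=[]
Op 7: conn=17 S1=59 S2=27 S3=21 blocked=[]
Op 8: conn=45 S1=59 S2=27 S3=21 blocked=[]
Op 9: conn=45 S1=59 S2=44 S3=21 blocked=[]
Op 10: conn=45 S1=66 S2=44 S3=21 blocked=[]
Op 11: conn=31 S1=66 S2=44 S3=7 blocked=[]
Op 12: conn=14 S1=66 S2=27 S3=7 blocked=[]
Op 13: conn=2 S1=66 S2=15 S3=7 blocked=[]
Op 14: conn=2 S1=75 S2=15 S3=7 blocked=[]

Answer: 2 75 15 7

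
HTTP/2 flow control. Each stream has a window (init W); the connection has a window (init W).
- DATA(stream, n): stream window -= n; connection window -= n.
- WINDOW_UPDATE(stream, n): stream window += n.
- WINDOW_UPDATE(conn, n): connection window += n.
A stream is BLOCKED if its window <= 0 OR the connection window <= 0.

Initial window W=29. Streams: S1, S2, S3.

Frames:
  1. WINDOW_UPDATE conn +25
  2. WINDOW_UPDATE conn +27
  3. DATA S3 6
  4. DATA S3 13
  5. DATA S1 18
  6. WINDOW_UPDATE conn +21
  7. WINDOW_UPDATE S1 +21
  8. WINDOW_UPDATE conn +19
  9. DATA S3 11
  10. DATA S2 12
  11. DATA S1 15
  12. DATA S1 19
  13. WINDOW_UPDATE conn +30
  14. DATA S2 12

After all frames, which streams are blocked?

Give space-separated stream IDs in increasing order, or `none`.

Op 1: conn=54 S1=29 S2=29 S3=29 blocked=[]
Op 2: conn=81 S1=29 S2=29 S3=29 blocked=[]
Op 3: conn=75 S1=29 S2=29 S3=23 blocked=[]
Op 4: conn=62 S1=29 S2=29 S3=10 blocked=[]
Op 5: conn=44 S1=11 S2=29 S3=10 blocked=[]
Op 6: conn=65 S1=11 S2=29 S3=10 blocked=[]
Op 7: conn=65 S1=32 S2=29 S3=10 blocked=[]
Op 8: conn=84 S1=32 S2=29 S3=10 blocked=[]
Op 9: conn=73 S1=32 S2=29 S3=-1 blocked=[3]
Op 10: conn=61 S1=32 S2=17 S3=-1 blocked=[3]
Op 11: conn=46 S1=17 S2=17 S3=-1 blocked=[3]
Op 12: conn=27 S1=-2 S2=17 S3=-1 blocked=[1, 3]
Op 13: conn=57 S1=-2 S2=17 S3=-1 blocked=[1, 3]
Op 14: conn=45 S1=-2 S2=5 S3=-1 blocked=[1, 3]

Answer: S1 S3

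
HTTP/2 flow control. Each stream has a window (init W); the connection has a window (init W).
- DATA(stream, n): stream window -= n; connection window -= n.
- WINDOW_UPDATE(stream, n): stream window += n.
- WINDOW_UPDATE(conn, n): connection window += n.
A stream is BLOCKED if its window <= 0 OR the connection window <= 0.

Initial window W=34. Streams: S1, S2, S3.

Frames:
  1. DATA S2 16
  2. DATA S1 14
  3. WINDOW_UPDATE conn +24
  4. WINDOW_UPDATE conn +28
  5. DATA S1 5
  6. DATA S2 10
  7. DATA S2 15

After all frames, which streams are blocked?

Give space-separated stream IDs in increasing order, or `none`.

Op 1: conn=18 S1=34 S2=18 S3=34 blocked=[]
Op 2: conn=4 S1=20 S2=18 S3=34 blocked=[]
Op 3: conn=28 S1=20 S2=18 S3=34 blocked=[]
Op 4: conn=56 S1=20 S2=18 S3=34 blocked=[]
Op 5: conn=51 S1=15 S2=18 S3=34 blocked=[]
Op 6: conn=41 S1=15 S2=8 S3=34 blocked=[]
Op 7: conn=26 S1=15 S2=-7 S3=34 blocked=[2]

Answer: S2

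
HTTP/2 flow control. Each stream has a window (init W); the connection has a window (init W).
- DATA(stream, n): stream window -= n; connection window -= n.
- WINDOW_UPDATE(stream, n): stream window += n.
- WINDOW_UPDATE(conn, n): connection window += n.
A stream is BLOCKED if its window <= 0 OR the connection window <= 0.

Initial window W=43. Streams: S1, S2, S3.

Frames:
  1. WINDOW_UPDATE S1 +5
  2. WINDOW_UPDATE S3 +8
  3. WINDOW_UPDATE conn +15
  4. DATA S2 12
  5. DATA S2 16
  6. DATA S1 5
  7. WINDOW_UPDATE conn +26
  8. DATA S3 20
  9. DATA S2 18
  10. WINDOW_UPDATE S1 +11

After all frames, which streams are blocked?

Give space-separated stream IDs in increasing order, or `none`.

Answer: S2

Derivation:
Op 1: conn=43 S1=48 S2=43 S3=43 blocked=[]
Op 2: conn=43 S1=48 S2=43 S3=51 blocked=[]
Op 3: conn=58 S1=48 S2=43 S3=51 blocked=[]
Op 4: conn=46 S1=48 S2=31 S3=51 blocked=[]
Op 5: conn=30 S1=48 S2=15 S3=51 blocked=[]
Op 6: conn=25 S1=43 S2=15 S3=51 blocked=[]
Op 7: conn=51 S1=43 S2=15 S3=51 blocked=[]
Op 8: conn=31 S1=43 S2=15 S3=31 blocked=[]
Op 9: conn=13 S1=43 S2=-3 S3=31 blocked=[2]
Op 10: conn=13 S1=54 S2=-3 S3=31 blocked=[2]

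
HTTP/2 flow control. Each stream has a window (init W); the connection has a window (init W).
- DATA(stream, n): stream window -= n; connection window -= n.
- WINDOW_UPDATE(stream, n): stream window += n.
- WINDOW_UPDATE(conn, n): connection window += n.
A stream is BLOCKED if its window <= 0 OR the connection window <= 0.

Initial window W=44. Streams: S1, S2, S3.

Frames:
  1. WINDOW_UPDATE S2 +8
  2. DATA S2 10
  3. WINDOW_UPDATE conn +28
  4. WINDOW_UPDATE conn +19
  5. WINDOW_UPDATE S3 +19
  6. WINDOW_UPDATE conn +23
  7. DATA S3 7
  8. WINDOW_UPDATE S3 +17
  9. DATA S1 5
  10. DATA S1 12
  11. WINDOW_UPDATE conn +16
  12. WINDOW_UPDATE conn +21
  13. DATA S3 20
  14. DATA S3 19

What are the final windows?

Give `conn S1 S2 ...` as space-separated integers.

Answer: 78 27 42 34

Derivation:
Op 1: conn=44 S1=44 S2=52 S3=44 blocked=[]
Op 2: conn=34 S1=44 S2=42 S3=44 blocked=[]
Op 3: conn=62 S1=44 S2=42 S3=44 blocked=[]
Op 4: conn=81 S1=44 S2=42 S3=44 blocked=[]
Op 5: conn=81 S1=44 S2=42 S3=63 blocked=[]
Op 6: conn=104 S1=44 S2=42 S3=63 blocked=[]
Op 7: conn=97 S1=44 S2=42 S3=56 blocked=[]
Op 8: conn=97 S1=44 S2=42 S3=73 blocked=[]
Op 9: conn=92 S1=39 S2=42 S3=73 blocked=[]
Op 10: conn=80 S1=27 S2=42 S3=73 blocked=[]
Op 11: conn=96 S1=27 S2=42 S3=73 blocked=[]
Op 12: conn=117 S1=27 S2=42 S3=73 blocked=[]
Op 13: conn=97 S1=27 S2=42 S3=53 blocked=[]
Op 14: conn=78 S1=27 S2=42 S3=34 blocked=[]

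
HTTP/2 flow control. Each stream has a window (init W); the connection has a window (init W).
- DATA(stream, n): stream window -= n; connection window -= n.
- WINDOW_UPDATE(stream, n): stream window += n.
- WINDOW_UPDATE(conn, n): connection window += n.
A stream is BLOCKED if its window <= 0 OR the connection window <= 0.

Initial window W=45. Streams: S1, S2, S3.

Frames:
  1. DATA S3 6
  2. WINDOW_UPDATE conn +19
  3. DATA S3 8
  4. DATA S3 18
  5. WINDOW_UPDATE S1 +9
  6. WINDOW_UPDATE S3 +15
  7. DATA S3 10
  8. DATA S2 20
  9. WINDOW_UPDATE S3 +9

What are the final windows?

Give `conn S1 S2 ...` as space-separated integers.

Op 1: conn=39 S1=45 S2=45 S3=39 blocked=[]
Op 2: conn=58 S1=45 S2=45 S3=39 blocked=[]
Op 3: conn=50 S1=45 S2=45 S3=31 blocked=[]
Op 4: conn=32 S1=45 S2=45 S3=13 blocked=[]
Op 5: conn=32 S1=54 S2=45 S3=13 blocked=[]
Op 6: conn=32 S1=54 S2=45 S3=28 blocked=[]
Op 7: conn=22 S1=54 S2=45 S3=18 blocked=[]
Op 8: conn=2 S1=54 S2=25 S3=18 blocked=[]
Op 9: conn=2 S1=54 S2=25 S3=27 blocked=[]

Answer: 2 54 25 27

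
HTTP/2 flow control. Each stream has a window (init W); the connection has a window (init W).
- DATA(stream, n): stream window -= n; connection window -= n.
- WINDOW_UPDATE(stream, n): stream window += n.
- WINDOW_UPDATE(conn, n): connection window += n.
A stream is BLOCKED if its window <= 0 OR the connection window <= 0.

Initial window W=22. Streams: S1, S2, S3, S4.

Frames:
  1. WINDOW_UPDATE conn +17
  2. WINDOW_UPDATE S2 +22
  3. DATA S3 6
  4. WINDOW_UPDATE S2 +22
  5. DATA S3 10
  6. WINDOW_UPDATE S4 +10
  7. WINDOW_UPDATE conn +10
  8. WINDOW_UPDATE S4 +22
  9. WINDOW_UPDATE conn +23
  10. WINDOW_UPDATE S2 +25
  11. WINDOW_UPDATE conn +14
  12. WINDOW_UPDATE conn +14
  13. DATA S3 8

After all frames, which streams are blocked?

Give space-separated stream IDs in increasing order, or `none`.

Answer: S3

Derivation:
Op 1: conn=39 S1=22 S2=22 S3=22 S4=22 blocked=[]
Op 2: conn=39 S1=22 S2=44 S3=22 S4=22 blocked=[]
Op 3: conn=33 S1=22 S2=44 S3=16 S4=22 blocked=[]
Op 4: conn=33 S1=22 S2=66 S3=16 S4=22 blocked=[]
Op 5: conn=23 S1=22 S2=66 S3=6 S4=22 blocked=[]
Op 6: conn=23 S1=22 S2=66 S3=6 S4=32 blocked=[]
Op 7: conn=33 S1=22 S2=66 S3=6 S4=32 blocked=[]
Op 8: conn=33 S1=22 S2=66 S3=6 S4=54 blocked=[]
Op 9: conn=56 S1=22 S2=66 S3=6 S4=54 blocked=[]
Op 10: conn=56 S1=22 S2=91 S3=6 S4=54 blocked=[]
Op 11: conn=70 S1=22 S2=91 S3=6 S4=54 blocked=[]
Op 12: conn=84 S1=22 S2=91 S3=6 S4=54 blocked=[]
Op 13: conn=76 S1=22 S2=91 S3=-2 S4=54 blocked=[3]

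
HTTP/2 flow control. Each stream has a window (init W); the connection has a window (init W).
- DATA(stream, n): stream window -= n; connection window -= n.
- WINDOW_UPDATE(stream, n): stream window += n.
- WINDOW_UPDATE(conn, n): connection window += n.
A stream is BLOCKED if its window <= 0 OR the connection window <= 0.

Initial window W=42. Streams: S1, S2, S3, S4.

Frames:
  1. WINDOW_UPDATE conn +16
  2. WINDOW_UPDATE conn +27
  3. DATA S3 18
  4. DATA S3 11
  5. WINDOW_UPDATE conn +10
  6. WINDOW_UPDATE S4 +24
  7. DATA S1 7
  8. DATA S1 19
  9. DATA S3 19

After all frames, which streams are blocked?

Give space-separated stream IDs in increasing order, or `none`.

Answer: S3

Derivation:
Op 1: conn=58 S1=42 S2=42 S3=42 S4=42 blocked=[]
Op 2: conn=85 S1=42 S2=42 S3=42 S4=42 blocked=[]
Op 3: conn=67 S1=42 S2=42 S3=24 S4=42 blocked=[]
Op 4: conn=56 S1=42 S2=42 S3=13 S4=42 blocked=[]
Op 5: conn=66 S1=42 S2=42 S3=13 S4=42 blocked=[]
Op 6: conn=66 S1=42 S2=42 S3=13 S4=66 blocked=[]
Op 7: conn=59 S1=35 S2=42 S3=13 S4=66 blocked=[]
Op 8: conn=40 S1=16 S2=42 S3=13 S4=66 blocked=[]
Op 9: conn=21 S1=16 S2=42 S3=-6 S4=66 blocked=[3]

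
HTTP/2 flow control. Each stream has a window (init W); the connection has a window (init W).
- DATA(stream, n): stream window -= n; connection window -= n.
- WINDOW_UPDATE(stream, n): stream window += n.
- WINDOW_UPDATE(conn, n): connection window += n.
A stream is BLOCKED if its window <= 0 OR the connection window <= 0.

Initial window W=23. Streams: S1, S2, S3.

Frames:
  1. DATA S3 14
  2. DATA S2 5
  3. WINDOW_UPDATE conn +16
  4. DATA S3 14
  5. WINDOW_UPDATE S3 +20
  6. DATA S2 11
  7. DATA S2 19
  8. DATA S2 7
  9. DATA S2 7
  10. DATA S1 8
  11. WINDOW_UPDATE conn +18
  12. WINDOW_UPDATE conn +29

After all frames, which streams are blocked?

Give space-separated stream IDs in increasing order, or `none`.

Op 1: conn=9 S1=23 S2=23 S3=9 blocked=[]
Op 2: conn=4 S1=23 S2=18 S3=9 blocked=[]
Op 3: conn=20 S1=23 S2=18 S3=9 blocked=[]
Op 4: conn=6 S1=23 S2=18 S3=-5 blocked=[3]
Op 5: conn=6 S1=23 S2=18 S3=15 blocked=[]
Op 6: conn=-5 S1=23 S2=7 S3=15 blocked=[1, 2, 3]
Op 7: conn=-24 S1=23 S2=-12 S3=15 blocked=[1, 2, 3]
Op 8: conn=-31 S1=23 S2=-19 S3=15 blocked=[1, 2, 3]
Op 9: conn=-38 S1=23 S2=-26 S3=15 blocked=[1, 2, 3]
Op 10: conn=-46 S1=15 S2=-26 S3=15 blocked=[1, 2, 3]
Op 11: conn=-28 S1=15 S2=-26 S3=15 blocked=[1, 2, 3]
Op 12: conn=1 S1=15 S2=-26 S3=15 blocked=[2]

Answer: S2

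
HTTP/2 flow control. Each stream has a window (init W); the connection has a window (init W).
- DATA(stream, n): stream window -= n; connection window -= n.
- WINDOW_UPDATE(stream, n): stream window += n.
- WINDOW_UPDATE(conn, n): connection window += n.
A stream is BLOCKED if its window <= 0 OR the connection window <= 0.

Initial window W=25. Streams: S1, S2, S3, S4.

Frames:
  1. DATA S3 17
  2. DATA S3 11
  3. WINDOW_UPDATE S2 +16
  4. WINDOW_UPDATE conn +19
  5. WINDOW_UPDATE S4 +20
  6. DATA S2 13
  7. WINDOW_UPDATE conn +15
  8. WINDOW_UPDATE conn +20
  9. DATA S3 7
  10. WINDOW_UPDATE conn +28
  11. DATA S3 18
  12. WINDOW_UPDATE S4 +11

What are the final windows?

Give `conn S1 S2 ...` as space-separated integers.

Answer: 41 25 28 -28 56

Derivation:
Op 1: conn=8 S1=25 S2=25 S3=8 S4=25 blocked=[]
Op 2: conn=-3 S1=25 S2=25 S3=-3 S4=25 blocked=[1, 2, 3, 4]
Op 3: conn=-3 S1=25 S2=41 S3=-3 S4=25 blocked=[1, 2, 3, 4]
Op 4: conn=16 S1=25 S2=41 S3=-3 S4=25 blocked=[3]
Op 5: conn=16 S1=25 S2=41 S3=-3 S4=45 blocked=[3]
Op 6: conn=3 S1=25 S2=28 S3=-3 S4=45 blocked=[3]
Op 7: conn=18 S1=25 S2=28 S3=-3 S4=45 blocked=[3]
Op 8: conn=38 S1=25 S2=28 S3=-3 S4=45 blocked=[3]
Op 9: conn=31 S1=25 S2=28 S3=-10 S4=45 blocked=[3]
Op 10: conn=59 S1=25 S2=28 S3=-10 S4=45 blocked=[3]
Op 11: conn=41 S1=25 S2=28 S3=-28 S4=45 blocked=[3]
Op 12: conn=41 S1=25 S2=28 S3=-28 S4=56 blocked=[3]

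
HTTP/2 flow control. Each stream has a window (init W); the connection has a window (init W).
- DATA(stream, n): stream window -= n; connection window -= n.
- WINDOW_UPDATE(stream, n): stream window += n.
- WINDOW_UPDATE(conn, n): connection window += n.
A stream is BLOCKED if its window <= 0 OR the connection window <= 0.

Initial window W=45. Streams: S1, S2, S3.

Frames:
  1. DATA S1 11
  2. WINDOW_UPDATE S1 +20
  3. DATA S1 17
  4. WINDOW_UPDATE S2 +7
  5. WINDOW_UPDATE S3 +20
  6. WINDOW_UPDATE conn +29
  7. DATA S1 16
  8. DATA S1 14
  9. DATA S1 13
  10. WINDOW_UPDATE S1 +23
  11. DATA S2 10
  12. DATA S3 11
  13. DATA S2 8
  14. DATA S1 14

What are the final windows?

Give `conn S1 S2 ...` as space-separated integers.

Answer: -40 3 34 54

Derivation:
Op 1: conn=34 S1=34 S2=45 S3=45 blocked=[]
Op 2: conn=34 S1=54 S2=45 S3=45 blocked=[]
Op 3: conn=17 S1=37 S2=45 S3=45 blocked=[]
Op 4: conn=17 S1=37 S2=52 S3=45 blocked=[]
Op 5: conn=17 S1=37 S2=52 S3=65 blocked=[]
Op 6: conn=46 S1=37 S2=52 S3=65 blocked=[]
Op 7: conn=30 S1=21 S2=52 S3=65 blocked=[]
Op 8: conn=16 S1=7 S2=52 S3=65 blocked=[]
Op 9: conn=3 S1=-6 S2=52 S3=65 blocked=[1]
Op 10: conn=3 S1=17 S2=52 S3=65 blocked=[]
Op 11: conn=-7 S1=17 S2=42 S3=65 blocked=[1, 2, 3]
Op 12: conn=-18 S1=17 S2=42 S3=54 blocked=[1, 2, 3]
Op 13: conn=-26 S1=17 S2=34 S3=54 blocked=[1, 2, 3]
Op 14: conn=-40 S1=3 S2=34 S3=54 blocked=[1, 2, 3]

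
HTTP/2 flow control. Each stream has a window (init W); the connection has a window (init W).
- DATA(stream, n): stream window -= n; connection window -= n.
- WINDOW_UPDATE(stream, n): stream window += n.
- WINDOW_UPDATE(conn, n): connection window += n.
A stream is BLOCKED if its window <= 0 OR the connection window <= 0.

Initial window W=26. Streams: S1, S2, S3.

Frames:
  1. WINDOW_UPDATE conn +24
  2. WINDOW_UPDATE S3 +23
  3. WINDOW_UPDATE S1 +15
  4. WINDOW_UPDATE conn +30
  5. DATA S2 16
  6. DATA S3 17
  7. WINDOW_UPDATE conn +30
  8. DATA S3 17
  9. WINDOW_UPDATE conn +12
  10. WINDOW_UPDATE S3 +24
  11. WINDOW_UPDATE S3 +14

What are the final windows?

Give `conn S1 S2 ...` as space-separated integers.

Op 1: conn=50 S1=26 S2=26 S3=26 blocked=[]
Op 2: conn=50 S1=26 S2=26 S3=49 blocked=[]
Op 3: conn=50 S1=41 S2=26 S3=49 blocked=[]
Op 4: conn=80 S1=41 S2=26 S3=49 blocked=[]
Op 5: conn=64 S1=41 S2=10 S3=49 blocked=[]
Op 6: conn=47 S1=41 S2=10 S3=32 blocked=[]
Op 7: conn=77 S1=41 S2=10 S3=32 blocked=[]
Op 8: conn=60 S1=41 S2=10 S3=15 blocked=[]
Op 9: conn=72 S1=41 S2=10 S3=15 blocked=[]
Op 10: conn=72 S1=41 S2=10 S3=39 blocked=[]
Op 11: conn=72 S1=41 S2=10 S3=53 blocked=[]

Answer: 72 41 10 53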